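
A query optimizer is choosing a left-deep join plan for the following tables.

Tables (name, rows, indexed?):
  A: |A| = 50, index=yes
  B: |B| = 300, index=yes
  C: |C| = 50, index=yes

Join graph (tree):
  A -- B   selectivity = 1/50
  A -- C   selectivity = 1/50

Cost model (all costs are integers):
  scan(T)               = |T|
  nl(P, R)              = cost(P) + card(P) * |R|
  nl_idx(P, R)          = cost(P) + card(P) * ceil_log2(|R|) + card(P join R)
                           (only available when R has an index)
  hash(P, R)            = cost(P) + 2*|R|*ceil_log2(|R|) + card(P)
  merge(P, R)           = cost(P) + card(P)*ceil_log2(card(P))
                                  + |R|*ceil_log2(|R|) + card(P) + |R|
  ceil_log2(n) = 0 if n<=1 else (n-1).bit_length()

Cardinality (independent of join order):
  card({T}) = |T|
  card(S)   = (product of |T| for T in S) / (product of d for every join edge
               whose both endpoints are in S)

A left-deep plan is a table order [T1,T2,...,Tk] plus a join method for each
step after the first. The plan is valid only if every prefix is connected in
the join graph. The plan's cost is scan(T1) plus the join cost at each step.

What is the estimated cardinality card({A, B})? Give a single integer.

Tables in S: A(50), B(300)
Edges inside S: A-B(d=50)
numerator = 50 * 300 = 15000
denominator = 50 = 50
card(S) = 15000 / 50 = 300

300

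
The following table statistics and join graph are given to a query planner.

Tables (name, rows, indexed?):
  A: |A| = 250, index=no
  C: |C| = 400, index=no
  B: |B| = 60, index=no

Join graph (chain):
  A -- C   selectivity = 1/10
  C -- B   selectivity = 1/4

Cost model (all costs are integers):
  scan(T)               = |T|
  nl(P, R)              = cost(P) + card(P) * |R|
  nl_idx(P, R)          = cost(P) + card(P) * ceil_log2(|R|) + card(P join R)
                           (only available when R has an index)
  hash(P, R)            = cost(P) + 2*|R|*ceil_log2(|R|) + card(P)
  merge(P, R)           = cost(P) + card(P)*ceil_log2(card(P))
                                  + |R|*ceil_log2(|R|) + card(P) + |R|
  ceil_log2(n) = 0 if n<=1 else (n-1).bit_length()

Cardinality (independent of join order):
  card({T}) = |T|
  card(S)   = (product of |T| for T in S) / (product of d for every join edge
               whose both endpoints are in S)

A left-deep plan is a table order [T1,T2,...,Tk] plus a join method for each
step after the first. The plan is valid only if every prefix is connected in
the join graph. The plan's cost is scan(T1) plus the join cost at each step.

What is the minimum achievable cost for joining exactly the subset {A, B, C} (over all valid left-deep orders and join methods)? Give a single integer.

Selinger DP over subsets of {A,B,C}:
  {A}: scan cost=250, card=250
  {C}: scan cost=400, card=400
  {B}: scan cost=60, card=60
  {AC}: card=10000; try (A,hash)→4800, (C,merge)→6500, (A,merge)→6650, (C,hash)→7700, (C,nl)→100250, (A,nl)→100400; best=4800 via (A,hash)
  {BC}: card=6000; try (B,hash)→1520, (C,merge)→4480, (B,merge)→4820, (C,hash)→7320, (C,nl)→24060, (B,nl)→24400; best=1520 via (B,hash)
  {ABC}: card=150000; try (A,hash)→11520, (B,hash)→15520, (A,merge)→87770, (B,merge)→155220, (B,nl)→604800, (A,nl)→1501520; best=11520 via (A,hash)

11520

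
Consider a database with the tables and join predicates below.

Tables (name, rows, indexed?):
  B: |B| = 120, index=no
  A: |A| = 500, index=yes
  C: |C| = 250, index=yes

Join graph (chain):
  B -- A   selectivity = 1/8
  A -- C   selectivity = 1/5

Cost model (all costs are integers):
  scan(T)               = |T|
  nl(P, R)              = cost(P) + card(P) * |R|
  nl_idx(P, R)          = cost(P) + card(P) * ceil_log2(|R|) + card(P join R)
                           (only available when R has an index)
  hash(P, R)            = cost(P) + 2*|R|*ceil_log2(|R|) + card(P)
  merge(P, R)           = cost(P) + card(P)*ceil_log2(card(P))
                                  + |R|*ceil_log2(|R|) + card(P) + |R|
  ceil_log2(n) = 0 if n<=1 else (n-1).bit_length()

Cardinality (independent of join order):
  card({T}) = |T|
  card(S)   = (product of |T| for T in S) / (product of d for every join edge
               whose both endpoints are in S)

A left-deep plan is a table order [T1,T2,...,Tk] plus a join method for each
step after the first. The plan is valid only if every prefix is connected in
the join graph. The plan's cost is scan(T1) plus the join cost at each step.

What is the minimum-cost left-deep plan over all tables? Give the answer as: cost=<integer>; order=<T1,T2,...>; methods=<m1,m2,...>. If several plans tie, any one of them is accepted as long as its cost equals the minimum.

cost=14180; order=A,B,C; methods=hash,hash

Selinger DP (subsets sized 1..n):
  {B}: scan cost=120, card=120
  {A}: scan cost=500, card=500
  {C}: scan cost=250, card=250
  {AB}: card=7500; try (B,hash)→2680, (A,merge)→6080, (B,merge)→6460, (A,nl_idx)→8700, (A,hash)→9240, (A,nl)→60120 …(+1); best=2680 via (B,hash)
  {AC}: card=25000; try (C,hash)→5000, (A,merge)→7500, (C,merge)→7750, (A,hash)→9500, (A,nl_idx)→27500, (C,nl_idx)→29500 …(+2); best=5000 via (C,hash)
  {ABC}: card=375000; try (C,hash)→14180, (B,hash)→31680, (C,merge)→109930, (B,merge)→405960, (C,nl_idx)→437680, (C,nl)→1877680 …(+1); best=14180 via (C,hash)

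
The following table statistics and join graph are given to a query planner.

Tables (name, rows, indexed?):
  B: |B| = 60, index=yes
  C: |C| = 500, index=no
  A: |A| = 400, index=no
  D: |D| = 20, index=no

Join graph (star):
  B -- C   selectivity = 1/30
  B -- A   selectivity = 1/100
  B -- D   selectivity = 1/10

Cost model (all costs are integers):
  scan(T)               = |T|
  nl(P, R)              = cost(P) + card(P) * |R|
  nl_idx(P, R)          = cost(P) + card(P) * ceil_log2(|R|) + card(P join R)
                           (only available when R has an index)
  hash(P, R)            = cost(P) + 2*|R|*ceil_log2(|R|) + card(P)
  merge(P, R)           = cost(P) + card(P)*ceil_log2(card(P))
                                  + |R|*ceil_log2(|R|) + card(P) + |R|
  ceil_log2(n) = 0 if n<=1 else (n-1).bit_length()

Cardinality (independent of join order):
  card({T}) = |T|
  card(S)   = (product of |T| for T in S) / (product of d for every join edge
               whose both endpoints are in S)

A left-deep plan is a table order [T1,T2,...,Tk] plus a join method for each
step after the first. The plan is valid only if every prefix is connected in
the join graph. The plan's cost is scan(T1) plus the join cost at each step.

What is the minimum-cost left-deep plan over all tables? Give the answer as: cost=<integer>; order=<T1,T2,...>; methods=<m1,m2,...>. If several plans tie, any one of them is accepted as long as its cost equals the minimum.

Selinger DP (subsets sized 1..n):
  {B}: scan cost=60, card=60
  {C}: scan cost=500, card=500
  {A}: scan cost=400, card=400
  {D}: scan cost=20, card=20
  {BC}: card=1000; try (B,hash)→1720, (B,nl_idx)→4500, (C,merge)→5480, (B,merge)→5920, (C,hash)→9120, (C,nl)→30060 …(+1); best=1720 via (B,hash)
  {AB}: card=240; try (B,hash)→1520, (B,nl_idx)→3040, (A,merge)→4480, (B,merge)→4820, (A,hash)→7320, (A,nl)→24060 …(+1); best=1520 via (B,hash)
  {BD}: card=120; try (B,nl_idx)→260, (D,hash)→320, (B,merge)→560, (D,merge)→600, (B,hash)→760, (B,nl)→1220 …(+1); best=260 via (B,nl_idx)
  {ABC}: card=4000; try (C,merge)→8680, (A,hash)→9920, (C,hash)→10760, (A,merge)→16720, (C,nl)→121520, (A,nl)→401720; best=8680 via (C,merge)
  {BCD}: card=2000; try (D,hash)→2920, (C,merge)→6220, (C,hash)→9380, (D,merge)→12840, (D,nl)→21720, (C,nl)→60260; best=2920 via (D,hash)
  {ABD}: card=480; try (D,hash)→1960, (D,merge)→3800, (A,merge)→5220, (D,nl)→6320, (A,hash)→7580, (A,nl)→48260; best=1960 via (D,hash)
  {ABCD}: card=8000; try (C,hash)→11440, (C,merge)→11760, (A,hash)→12120, (D,hash)→12880, (A,merge)→30920, (D,merge)→60800 …(+3); best=11440 via (C,hash)

cost=11440; order=A,B,D,C; methods=hash,hash,hash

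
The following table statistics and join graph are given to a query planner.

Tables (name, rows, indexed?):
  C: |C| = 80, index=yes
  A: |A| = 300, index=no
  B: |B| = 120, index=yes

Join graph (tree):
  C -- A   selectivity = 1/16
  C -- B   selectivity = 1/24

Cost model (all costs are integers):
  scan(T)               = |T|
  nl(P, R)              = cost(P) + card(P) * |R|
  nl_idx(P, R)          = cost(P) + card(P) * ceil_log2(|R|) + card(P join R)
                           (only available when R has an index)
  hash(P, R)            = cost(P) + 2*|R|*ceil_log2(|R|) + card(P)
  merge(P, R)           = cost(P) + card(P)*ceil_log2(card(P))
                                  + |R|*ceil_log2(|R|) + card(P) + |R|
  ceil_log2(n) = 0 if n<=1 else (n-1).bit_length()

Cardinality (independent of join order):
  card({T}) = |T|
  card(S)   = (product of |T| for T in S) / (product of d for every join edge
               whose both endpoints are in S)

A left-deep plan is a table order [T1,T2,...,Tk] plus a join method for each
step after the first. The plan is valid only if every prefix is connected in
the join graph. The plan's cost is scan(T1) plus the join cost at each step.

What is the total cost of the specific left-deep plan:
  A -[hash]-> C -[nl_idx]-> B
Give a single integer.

step 1: scan A: cost=300, card=300
step 2: join C via hash
    card(P join C) = 300*80/(16) = 1500
    cost = 300 + 2*80*7 + 300 = 1720
step 3: join B via nl_idx
    card(P join B) = 1500*120/(24) = 7500
    cost = 1720 + 1500*7 + 7500 = 19720

19720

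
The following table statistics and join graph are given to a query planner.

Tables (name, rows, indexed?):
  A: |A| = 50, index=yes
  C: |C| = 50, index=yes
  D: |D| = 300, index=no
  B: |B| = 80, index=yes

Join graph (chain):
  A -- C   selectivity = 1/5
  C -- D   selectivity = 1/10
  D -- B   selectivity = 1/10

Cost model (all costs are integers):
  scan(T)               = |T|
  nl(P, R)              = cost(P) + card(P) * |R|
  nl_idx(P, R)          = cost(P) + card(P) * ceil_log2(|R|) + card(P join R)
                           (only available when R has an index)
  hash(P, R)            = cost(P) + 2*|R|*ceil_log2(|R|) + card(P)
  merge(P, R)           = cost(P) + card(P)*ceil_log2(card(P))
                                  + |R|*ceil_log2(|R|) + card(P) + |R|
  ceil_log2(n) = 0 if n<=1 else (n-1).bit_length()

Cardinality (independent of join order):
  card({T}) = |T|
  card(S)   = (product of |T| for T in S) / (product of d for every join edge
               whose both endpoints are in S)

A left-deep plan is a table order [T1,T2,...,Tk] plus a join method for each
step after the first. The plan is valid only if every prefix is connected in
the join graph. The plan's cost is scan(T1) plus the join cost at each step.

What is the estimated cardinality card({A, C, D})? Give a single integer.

Tables in S: A(50), C(50), D(300)
Edges inside S: A-C(d=5), C-D(d=10)
numerator = 50 * 50 * 300 = 750000
denominator = 5 * 10 = 50
card(S) = 750000 / 50 = 15000

15000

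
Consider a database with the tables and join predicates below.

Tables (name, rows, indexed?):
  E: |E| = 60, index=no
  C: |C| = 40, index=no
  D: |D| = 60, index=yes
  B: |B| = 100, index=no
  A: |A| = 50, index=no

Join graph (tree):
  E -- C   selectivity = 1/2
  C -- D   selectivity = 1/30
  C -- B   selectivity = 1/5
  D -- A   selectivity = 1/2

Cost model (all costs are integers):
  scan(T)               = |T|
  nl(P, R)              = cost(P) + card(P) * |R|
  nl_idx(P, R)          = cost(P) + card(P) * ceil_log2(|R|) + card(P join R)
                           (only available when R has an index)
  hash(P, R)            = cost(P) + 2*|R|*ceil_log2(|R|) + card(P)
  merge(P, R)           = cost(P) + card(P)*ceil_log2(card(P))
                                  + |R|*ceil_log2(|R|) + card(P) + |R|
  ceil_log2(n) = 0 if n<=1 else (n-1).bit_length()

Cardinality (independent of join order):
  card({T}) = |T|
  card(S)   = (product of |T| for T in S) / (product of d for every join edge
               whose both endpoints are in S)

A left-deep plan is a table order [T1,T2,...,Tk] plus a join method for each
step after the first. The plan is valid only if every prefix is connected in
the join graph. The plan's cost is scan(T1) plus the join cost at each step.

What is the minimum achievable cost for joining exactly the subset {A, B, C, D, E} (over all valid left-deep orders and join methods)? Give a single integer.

44720

Selinger DP over subsets of {A,B,C,D,E}:
  {E}: scan cost=60, card=60
  {C}: scan cost=40, card=40
  {D}: scan cost=60, card=60
  {B}: scan cost=100, card=100
  {A}: scan cost=50, card=50
  {CE}: card=1200; try (C,hash)→600, (E,merge)→740, (C,merge)→760, (E,hash)→800, (E,nl)→2440, (C,nl)→2460; best=600 via (C,hash)
  {CD}: card=80; try (D,nl_idx)→360, (C,hash)→600, (D,merge)→740, (C,merge)→760, (D,hash)→800, (D,nl)→2440 …(+1); best=360 via (D,nl_idx)
  {BC}: card=800; try (C,hash)→680, (B,merge)→1120, (C,merge)→1180, (B,hash)→1480, (B,nl)→4040, (C,nl)→4100; best=680 via (C,hash)
  {AD}: card=1500; try (A,hash)→720, (D,hash)→820, (D,merge)→820, (A,merge)→830, (D,nl_idx)→1850, (D,nl)→3050 …(+1); best=720 via (A,hash)
  {CDE}: card=2400; try (E,hash)→1160, (E,merge)→1420, (D,hash)→2520, (E,nl)→5160, (D,nl_idx)→10200, (D,merge)→15420 …(+1); best=1160 via (E,hash)
  {BCE}: card=24000; try (E,hash)→2200, (B,hash)→3200, (E,merge)→9900, (B,merge)→15800, (E,nl)→48680, (B,nl)→120600; best=2200 via (E,hash)
  {BCD}: card=1600; try (B,merge)→1800, (B,hash)→1840, (D,hash)→2200, (D,nl_idx)→7080, (B,nl)→8360, (D,merge)→9900 …(+1); best=1800 via (B,merge)
  {ACD}: card=2000; try (A,hash)→1040, (A,merge)→1350, (C,hash)→2700, (A,nl)→4360, (C,merge)→19000, (C,nl)→60720; best=1040 via (A,hash)
  {BCDE}: card=48000; try (E,hash)→4120, (B,hash)→4960, (E,merge)→21420, (D,hash)→26920, (B,merge)→33160, (E,nl)→97800 …(+4); best=4120 via (E,hash)
  {ACDE}: card=60000; try (E,hash)→3760, (A,hash)→4160, (E,merge)→25460, (A,merge)→32710, (E,nl)→121040, (A,nl)→121160; best=3760 via (E,hash)
  {ABCD}: card=40000; try (A,hash)→4000, (B,hash)→4440, (A,merge)→21350, (B,merge)→25840, (A,nl)→81800, (B,nl)→201040; best=4000 via (A,hash)
  {ABCDE}: card=1200000; try (E,hash)→44720, (A,hash)→52720, (B,hash)→65160, (E,merge)→684420, (A,merge)→820470, (B,merge)→1024560 …(+3); best=44720 via (E,hash)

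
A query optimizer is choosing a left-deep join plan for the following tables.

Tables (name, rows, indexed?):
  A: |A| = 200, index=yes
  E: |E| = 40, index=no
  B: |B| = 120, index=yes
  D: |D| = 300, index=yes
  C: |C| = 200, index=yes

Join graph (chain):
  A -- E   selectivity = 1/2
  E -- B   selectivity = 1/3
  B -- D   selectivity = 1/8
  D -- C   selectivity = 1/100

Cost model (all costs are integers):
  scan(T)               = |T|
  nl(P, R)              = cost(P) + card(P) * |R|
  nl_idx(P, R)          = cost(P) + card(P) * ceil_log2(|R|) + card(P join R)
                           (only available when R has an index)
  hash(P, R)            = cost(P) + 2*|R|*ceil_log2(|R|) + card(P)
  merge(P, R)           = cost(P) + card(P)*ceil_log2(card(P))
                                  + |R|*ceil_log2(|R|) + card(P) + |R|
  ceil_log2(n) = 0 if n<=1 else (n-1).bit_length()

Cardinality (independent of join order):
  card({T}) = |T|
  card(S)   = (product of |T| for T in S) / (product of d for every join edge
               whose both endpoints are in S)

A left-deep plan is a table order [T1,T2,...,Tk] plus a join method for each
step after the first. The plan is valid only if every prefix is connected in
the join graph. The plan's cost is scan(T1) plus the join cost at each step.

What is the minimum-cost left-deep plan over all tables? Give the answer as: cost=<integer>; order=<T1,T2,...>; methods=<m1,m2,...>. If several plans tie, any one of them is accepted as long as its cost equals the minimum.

Selinger DP (subsets sized 1..n):
  {A}: scan cost=200, card=200
  {E}: scan cost=40, card=40
  {B}: scan cost=120, card=120
  {D}: scan cost=300, card=300
  {C}: scan cost=200, card=200
  {AE}: card=4000; try (E,hash)→880, (A,merge)→2120, (E,merge)→2280, (A,hash)→3280, (A,nl_idx)→4360, (A,nl)→8040 …(+1); best=880 via (E,hash)
  {BE}: card=1600; try (E,hash)→720, (B,merge)→1280, (E,merge)→1360, (B,hash)→1760, (B,nl_idx)→1920, (B,nl)→4840 …(+1); best=720 via (E,hash)
  {BD}: card=4500; try (B,hash)→2280, (D,merge)→4080, (B,merge)→4260, (D,hash)→5640, (D,nl_idx)→5700, (B,nl_idx)→6900 …(+2); best=2280 via (B,hash)
  {CD}: card=600; try (D,nl_idx)→2600, (C,nl_idx)→3300, (C,hash)→3800, (D,merge)→5000, (C,merge)→5100, (D,hash)→5800 …(+2); best=2600 via (D,nl_idx)
  {ABE}: card=160000; try (A,hash)→5520, (B,hash)→6560, (A,merge)→21720, (B,merge)→53840, (A,nl_idx)→173520, (B,nl_idx)→188880 …(+2); best=5520 via (A,hash)
  {BDE}: card=60000; try (E,hash)→7260, (D,hash)→7720, (D,merge)→22920, (E,merge)→65560, (D,nl_idx)→75120, (E,nl)→182280 …(+1); best=7260 via (E,hash)
  {BCD}: card=9000; try (B,hash)→4880, (C,hash)→9980, (B,merge)→10160, (B,nl_idx)→15800, (C,nl_idx)→47280, (C,merge)→67080 …(+2); best=4880 via (B,hash)
  {ABDE}: card=6000000; try (A,hash)→70460, (D,hash)→170920, (A,merge)→1029060, (D,merge)→3048520, (A,nl_idx)→6487260, (D,nl_idx)→7445520 …(+2); best=70460 via (A,hash)
  {BCDE}: card=120000; try (E,hash)→14360, (C,hash)→70460, (E,merge)→140160, (E,nl)→364880, (C,nl_idx)→607260, (C,merge)→1029060 …(+1); best=14360 via (E,hash)
  {ABCDE}: card=12000000; try (A,hash)→137560, (A,merge)→2176160, (C,hash)→6073660, (A,nl_idx)→12974360, (A,nl)→24014360, (C,nl_idx)→60070460 …(+2); best=137560 via (A,hash)

cost=137560; order=C,D,B,E,A; methods=nl_idx,hash,hash,hash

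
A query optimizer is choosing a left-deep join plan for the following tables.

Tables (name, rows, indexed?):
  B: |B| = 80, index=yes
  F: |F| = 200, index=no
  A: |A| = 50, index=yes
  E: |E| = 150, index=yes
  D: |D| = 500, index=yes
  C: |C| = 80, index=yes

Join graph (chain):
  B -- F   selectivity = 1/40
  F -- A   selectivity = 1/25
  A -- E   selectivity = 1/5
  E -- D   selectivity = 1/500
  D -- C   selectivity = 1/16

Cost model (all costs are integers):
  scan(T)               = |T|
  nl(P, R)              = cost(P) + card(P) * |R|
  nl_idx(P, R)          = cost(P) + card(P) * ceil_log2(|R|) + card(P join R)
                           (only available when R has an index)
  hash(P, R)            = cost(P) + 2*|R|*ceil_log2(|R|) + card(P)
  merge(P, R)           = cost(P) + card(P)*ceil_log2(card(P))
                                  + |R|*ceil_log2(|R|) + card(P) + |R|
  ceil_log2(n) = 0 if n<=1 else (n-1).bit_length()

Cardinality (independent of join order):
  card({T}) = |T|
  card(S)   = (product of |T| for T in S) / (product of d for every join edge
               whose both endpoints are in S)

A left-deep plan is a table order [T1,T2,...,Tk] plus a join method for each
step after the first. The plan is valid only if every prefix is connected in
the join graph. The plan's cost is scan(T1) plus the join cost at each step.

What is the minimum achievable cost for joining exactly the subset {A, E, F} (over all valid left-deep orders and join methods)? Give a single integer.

3800

Selinger DP over subsets of {A,E,F}:
  {F}: scan cost=200, card=200
  {A}: scan cost=50, card=50
  {E}: scan cost=150, card=150
  {AF}: card=400; try (A,hash)→1000, (A,nl_idx)→1800, (F,merge)→2200, (A,merge)→2350, (F,hash)→3300, (F,nl)→10050 …(+1); best=1000 via (A,hash)
  {AE}: card=1500; try (A,hash)→900, (E,merge)→1750, (A,merge)→1850, (E,nl_idx)→1950, (E,hash)→2500, (A,nl_idx)→2550 …(+2); best=900 via (A,hash)
  {AEF}: card=12000; try (E,hash)→3800, (F,hash)→5600, (E,merge)→6350, (E,nl_idx)→16200, (F,merge)→20700, (E,nl)→61000 …(+1); best=3800 via (E,hash)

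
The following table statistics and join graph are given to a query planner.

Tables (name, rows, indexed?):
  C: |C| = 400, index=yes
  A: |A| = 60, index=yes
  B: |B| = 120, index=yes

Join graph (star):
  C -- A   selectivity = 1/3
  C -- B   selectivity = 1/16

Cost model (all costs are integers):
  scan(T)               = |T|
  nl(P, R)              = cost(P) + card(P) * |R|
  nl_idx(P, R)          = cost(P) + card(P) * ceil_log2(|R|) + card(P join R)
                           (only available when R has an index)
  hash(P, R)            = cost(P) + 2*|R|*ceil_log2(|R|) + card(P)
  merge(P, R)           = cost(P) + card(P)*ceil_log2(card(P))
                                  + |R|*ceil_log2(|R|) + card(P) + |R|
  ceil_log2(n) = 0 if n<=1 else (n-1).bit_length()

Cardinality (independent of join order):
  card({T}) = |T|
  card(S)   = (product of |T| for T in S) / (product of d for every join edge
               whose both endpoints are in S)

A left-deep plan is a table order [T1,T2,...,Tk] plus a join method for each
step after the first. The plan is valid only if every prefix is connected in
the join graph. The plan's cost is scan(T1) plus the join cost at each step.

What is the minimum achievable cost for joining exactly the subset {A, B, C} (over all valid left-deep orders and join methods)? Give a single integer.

6200

Selinger DP over subsets of {A,B,C}:
  {C}: scan cost=400, card=400
  {A}: scan cost=60, card=60
  {B}: scan cost=120, card=120
  {AC}: card=8000; try (A,hash)→1520, (C,merge)→4480, (A,merge)→4820, (C,hash)→7320, (C,nl_idx)→8600, (A,nl_idx)→10800 …(+2); best=1520 via (A,hash)
  {BC}: card=3000; try (B,hash)→2480, (C,nl_idx)→4200, (C,merge)→5080, (B,merge)→5360, (B,nl_idx)→6200, (C,hash)→7440 …(+2); best=2480 via (B,hash)
  {ABC}: card=60000; try (A,hash)→6200, (B,hash)→11200, (A,merge)→41900, (A,nl_idx)→80480, (B,merge)→114480, (B,nl_idx)→117520 …(+2); best=6200 via (A,hash)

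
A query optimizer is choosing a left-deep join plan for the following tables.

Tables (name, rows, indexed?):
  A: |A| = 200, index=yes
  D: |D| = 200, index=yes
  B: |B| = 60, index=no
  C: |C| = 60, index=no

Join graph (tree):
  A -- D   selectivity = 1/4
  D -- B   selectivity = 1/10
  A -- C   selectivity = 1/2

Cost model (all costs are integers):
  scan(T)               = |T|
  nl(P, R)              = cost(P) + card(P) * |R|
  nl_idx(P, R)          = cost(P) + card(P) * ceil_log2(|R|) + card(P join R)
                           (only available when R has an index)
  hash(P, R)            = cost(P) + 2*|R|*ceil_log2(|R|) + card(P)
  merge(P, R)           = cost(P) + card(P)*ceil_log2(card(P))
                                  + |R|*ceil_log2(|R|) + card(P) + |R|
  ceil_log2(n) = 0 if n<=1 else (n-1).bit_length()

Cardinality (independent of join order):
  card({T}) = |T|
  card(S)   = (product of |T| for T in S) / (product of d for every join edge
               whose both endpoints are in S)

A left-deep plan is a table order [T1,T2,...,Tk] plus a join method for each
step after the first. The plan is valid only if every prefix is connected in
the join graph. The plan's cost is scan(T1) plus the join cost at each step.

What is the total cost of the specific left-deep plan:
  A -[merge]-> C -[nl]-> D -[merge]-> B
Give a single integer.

step 1: scan A: cost=200, card=200
step 2: join C via merge
    card(P join C) = 200*60/(2) = 6000
    cost = 200 + 200*8 + 60*6 + 200 + 60 = 2420
step 3: join D via nl
    card(P join D) = 6000*200/(4) = 300000
    cost = 2420 + 6000*200 = 1202420
step 4: join B via merge
    card(P join B) = 300000*60/(10) = 1800000
    cost = 1202420 + 300000*19 + 60*6 + 300000 + 60 = 7202840

7202840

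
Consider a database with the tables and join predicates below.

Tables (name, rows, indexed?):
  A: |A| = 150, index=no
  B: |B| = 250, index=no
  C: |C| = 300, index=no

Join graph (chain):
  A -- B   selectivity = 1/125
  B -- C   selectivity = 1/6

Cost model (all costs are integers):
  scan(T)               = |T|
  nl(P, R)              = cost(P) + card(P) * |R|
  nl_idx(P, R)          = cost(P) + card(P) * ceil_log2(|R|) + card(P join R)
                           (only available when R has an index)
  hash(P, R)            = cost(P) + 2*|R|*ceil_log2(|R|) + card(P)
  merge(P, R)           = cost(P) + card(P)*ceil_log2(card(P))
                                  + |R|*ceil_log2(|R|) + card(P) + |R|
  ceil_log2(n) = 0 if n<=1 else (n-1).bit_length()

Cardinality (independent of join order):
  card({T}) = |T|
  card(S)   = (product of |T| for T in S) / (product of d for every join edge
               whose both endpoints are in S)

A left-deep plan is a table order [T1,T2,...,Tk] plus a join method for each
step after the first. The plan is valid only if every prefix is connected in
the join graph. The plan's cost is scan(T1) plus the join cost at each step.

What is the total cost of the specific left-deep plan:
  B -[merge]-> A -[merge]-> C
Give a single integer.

step 1: scan B: cost=250, card=250
step 2: join A via merge
    card(P join A) = 250*150/(125) = 300
    cost = 250 + 250*8 + 150*8 + 250 + 150 = 3850
step 3: join C via merge
    card(P join C) = 300*300/(6) = 15000
    cost = 3850 + 300*9 + 300*9 + 300 + 300 = 9850

9850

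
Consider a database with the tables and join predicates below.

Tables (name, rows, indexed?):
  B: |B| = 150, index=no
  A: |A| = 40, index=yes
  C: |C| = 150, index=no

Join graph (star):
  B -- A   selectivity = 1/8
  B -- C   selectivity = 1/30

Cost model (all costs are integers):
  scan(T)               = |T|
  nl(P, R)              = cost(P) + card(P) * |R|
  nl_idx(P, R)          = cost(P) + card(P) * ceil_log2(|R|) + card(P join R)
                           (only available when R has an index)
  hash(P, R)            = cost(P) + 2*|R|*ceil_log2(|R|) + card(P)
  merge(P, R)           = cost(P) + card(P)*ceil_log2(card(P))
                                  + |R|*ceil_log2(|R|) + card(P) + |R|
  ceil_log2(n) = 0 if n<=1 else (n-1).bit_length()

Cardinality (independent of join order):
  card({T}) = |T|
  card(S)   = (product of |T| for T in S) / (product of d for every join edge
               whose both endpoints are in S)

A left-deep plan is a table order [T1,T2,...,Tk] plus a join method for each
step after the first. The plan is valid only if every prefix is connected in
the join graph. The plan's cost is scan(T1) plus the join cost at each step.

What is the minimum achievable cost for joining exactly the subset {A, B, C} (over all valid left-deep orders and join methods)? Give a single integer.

Selinger DP over subsets of {A,B,C}:
  {B}: scan cost=150, card=150
  {A}: scan cost=40, card=40
  {C}: scan cost=150, card=150
  {AB}: card=750; try (A,hash)→780, (B,merge)→1670, (A,merge)→1780, (A,nl_idx)→1800, (B,hash)→2480, (B,nl)→6040 …(+1); best=780 via (A,hash)
  {BC}: card=750; try (C,hash)→2700, (B,hash)→2700, (C,merge)→2850, (B,merge)→2850, (C,nl)→22650, (B,nl)→22650; best=2700 via (C,hash)
  {ABC}: card=3750; try (C,hash)→3930, (A,hash)→3930, (C,merge)→10380, (A,nl_idx)→10950, (A,merge)→11230, (A,nl)→32700 …(+1); best=3930 via (C,hash)

3930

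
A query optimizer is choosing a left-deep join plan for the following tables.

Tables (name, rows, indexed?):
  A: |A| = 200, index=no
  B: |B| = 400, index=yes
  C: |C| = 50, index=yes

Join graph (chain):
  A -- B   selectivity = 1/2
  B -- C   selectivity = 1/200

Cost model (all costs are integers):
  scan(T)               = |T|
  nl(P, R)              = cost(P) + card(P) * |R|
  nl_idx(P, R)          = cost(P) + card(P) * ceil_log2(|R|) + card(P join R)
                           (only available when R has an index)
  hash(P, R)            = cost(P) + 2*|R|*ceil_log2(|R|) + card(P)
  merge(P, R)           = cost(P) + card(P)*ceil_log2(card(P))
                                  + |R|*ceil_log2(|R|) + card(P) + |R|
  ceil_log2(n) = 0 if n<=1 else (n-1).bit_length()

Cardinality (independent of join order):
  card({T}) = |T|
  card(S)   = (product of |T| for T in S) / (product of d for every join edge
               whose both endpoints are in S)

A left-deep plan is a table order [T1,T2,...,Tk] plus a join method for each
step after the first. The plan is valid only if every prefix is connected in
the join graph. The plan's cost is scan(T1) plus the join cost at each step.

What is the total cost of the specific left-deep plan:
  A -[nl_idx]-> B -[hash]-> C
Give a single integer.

82600

step 1: scan A: cost=200, card=200
step 2: join B via nl_idx
    card(P join B) = 200*400/(2) = 40000
    cost = 200 + 200*9 + 40000 = 42000
step 3: join C via hash
    card(P join C) = 40000*50/(200) = 10000
    cost = 42000 + 2*50*6 + 40000 = 82600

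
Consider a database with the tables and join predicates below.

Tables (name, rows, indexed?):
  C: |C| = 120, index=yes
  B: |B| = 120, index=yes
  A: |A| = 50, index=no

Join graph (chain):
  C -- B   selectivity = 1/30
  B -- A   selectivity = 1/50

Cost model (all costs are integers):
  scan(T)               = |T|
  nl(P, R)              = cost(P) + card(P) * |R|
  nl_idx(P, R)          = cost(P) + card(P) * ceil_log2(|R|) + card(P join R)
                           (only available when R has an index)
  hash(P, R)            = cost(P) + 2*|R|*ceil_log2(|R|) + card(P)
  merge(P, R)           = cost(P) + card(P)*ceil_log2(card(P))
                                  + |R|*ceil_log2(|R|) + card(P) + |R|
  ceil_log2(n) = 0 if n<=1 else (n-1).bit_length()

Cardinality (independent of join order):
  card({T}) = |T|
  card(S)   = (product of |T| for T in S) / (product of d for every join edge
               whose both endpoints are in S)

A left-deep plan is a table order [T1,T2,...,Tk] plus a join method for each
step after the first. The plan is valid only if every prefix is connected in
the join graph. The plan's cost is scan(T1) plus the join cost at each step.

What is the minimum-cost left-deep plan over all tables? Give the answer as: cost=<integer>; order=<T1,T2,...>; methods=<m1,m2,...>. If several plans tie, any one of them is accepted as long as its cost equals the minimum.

cost=1840; order=A,B,C; methods=nl_idx,nl_idx

Selinger DP (subsets sized 1..n):
  {C}: scan cost=120, card=120
  {B}: scan cost=120, card=120
  {A}: scan cost=50, card=50
  {BC}: card=480; try (C,nl_idx)→1440, (B,nl_idx)→1440, (C,hash)→1920, (B,hash)→1920, (C,merge)→2040, (B,merge)→2040 …(+2); best=1440 via (C,nl_idx)
  {AB}: card=120; try (B,nl_idx)→520, (A,hash)→840, (B,merge)→1360, (A,merge)→1430, (B,hash)→1780, (B,nl)→6050 …(+1); best=520 via (B,nl_idx)
  {ABC}: card=480; try (C,nl_idx)→1840, (C,hash)→2320, (C,merge)→2440, (A,hash)→2520, (A,merge)→6590, (C,nl)→14920 …(+1); best=1840 via (C,nl_idx)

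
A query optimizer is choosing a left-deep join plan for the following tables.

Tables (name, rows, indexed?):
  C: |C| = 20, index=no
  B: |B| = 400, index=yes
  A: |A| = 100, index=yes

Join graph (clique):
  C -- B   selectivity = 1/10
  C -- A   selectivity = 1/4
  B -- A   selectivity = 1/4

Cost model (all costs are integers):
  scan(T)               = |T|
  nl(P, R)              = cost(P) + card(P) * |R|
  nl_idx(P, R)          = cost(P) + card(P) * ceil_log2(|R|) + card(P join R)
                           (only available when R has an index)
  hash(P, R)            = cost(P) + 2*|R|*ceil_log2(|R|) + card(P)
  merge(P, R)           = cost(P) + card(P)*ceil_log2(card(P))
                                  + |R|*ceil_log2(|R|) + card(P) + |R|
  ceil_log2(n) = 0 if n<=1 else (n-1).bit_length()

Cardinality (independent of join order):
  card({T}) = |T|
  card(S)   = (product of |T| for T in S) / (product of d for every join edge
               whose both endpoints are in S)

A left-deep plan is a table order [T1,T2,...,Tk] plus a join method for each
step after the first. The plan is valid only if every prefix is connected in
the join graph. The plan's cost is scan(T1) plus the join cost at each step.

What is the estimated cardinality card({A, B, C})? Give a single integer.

5000

Tables in S: A(100), B(400), C(20)
Edges inside S: C-B(d=10), C-A(d=4), B-A(d=4)
numerator = 100 * 400 * 20 = 800000
denominator = 10 * 4 * 4 = 160
card(S) = 800000 / 160 = 5000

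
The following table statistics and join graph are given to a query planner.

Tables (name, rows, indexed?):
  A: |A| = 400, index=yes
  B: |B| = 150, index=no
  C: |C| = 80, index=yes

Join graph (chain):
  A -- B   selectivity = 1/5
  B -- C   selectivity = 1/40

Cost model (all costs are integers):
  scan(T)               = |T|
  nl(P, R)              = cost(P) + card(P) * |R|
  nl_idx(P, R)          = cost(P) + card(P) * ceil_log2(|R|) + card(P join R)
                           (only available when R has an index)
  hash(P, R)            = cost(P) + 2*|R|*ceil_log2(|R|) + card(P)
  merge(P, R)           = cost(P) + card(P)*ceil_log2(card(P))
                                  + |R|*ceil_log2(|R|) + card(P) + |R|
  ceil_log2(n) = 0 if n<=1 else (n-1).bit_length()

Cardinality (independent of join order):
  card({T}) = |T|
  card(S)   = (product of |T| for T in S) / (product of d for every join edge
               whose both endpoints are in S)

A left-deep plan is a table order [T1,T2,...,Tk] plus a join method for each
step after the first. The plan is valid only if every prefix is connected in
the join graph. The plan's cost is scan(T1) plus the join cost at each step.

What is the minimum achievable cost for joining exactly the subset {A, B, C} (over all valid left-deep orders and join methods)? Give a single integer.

8420

Selinger DP over subsets of {A,B,C}:
  {A}: scan cost=400, card=400
  {B}: scan cost=150, card=150
  {C}: scan cost=80, card=80
  {AB}: card=12000; try (B,hash)→3200, (A,merge)→5500, (B,merge)→5750, (A,hash)→7500, (A,nl_idx)→13500, (A,nl)→60150 …(+1); best=3200 via (B,hash)
  {BC}: card=300; try (C,hash)→1420, (C,nl_idx)→1500, (B,merge)→2070, (C,merge)→2140, (B,hash)→2560, (B,nl)→12080 …(+1); best=1420 via (C,hash)
  {ABC}: card=24000; try (A,merge)→8420, (A,hash)→8920, (C,hash)→16320, (A,nl_idx)→28120, (C,nl_idx)→111200, (A,nl)→121420 …(+2); best=8420 via (A,merge)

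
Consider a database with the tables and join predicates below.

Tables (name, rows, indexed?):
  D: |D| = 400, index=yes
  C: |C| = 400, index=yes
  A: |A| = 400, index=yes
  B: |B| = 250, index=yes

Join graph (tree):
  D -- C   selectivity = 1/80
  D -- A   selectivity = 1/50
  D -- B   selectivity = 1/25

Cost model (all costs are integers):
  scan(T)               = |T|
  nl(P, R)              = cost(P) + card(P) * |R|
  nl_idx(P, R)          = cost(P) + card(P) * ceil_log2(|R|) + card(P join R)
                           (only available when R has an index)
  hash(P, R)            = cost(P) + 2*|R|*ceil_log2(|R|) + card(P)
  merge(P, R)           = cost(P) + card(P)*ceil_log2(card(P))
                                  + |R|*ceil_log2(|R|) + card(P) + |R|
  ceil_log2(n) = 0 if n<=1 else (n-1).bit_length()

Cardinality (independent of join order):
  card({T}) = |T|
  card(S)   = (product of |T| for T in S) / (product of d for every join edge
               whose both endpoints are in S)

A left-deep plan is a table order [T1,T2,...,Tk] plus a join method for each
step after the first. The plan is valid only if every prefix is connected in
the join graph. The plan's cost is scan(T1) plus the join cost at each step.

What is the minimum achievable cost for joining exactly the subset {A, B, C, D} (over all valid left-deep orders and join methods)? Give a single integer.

Selinger DP over subsets of {A,B,C,D}:
  {D}: scan cost=400, card=400
  {C}: scan cost=400, card=400
  {A}: scan cost=400, card=400
  {B}: scan cost=250, card=250
  {CD}: card=2000; try (D,nl_idx)→6000, (C,nl_idx)→6000, (D,hash)→8000, (C,hash)→8000, (D,merge)→8400, (C,merge)→8400 …(+2); best=6000 via (D,nl_idx)
  {AD}: card=3200; try (D,nl_idx)→7200, (A,nl_idx)→7200, (D,hash)→8000, (A,hash)→8000, (D,merge)→8400, (A,merge)→8400 …(+2); best=7200 via (D,nl_idx)
  {BD}: card=4000; try (B,hash)→4800, (D,merge)→6500, (D,nl_idx)→6500, (B,merge)→6650, (B,nl_idx)→7600, (D,hash)→7700 …(+2); best=4800 via (B,hash)
  {ACD}: card=16000; try (A,hash)→15200, (C,hash)→17600, (A,merge)→34000, (A,nl_idx)→40000, (C,nl_idx)→52000, (C,merge)→52800 …(+2); best=15200 via (A,hash)
  {BCD}: card=20000; try (B,hash)→12000, (C,hash)→16000, (B,merge)→32250, (B,nl_idx)→42000, (C,merge)→60800, (C,nl_idx)→60800 …(+2); best=12000 via (B,hash)
  {ABD}: card=32000; try (B,hash)→14400, (A,hash)→16000, (B,merge)→51050, (A,merge)→60800, (B,nl_idx)→64800, (A,nl_idx)→72800 …(+2); best=14400 via (B,hash)
  {ABCD}: card=160000; try (B,hash)→35200, (A,hash)→39200, (C,hash)→53600, (B,merge)→257450, (B,nl_idx)→303200, (A,merge)→336000 …(+6); best=35200 via (B,hash)

35200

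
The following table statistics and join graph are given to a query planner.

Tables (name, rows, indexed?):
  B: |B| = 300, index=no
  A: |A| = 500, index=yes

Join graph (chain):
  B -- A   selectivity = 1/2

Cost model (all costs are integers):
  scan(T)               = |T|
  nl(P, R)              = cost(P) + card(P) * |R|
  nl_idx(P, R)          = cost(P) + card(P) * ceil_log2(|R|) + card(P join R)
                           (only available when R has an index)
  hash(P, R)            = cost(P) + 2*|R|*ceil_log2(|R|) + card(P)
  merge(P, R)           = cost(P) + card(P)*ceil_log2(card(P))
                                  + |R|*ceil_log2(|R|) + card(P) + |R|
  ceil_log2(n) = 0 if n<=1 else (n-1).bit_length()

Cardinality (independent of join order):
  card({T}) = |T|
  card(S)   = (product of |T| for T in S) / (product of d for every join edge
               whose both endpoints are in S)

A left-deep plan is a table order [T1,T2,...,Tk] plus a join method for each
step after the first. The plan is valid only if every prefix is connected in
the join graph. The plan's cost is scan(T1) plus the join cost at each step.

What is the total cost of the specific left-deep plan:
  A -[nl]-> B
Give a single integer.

step 1: scan A: cost=500, card=500
step 2: join B via nl
    card(P join B) = 500*300/(2) = 75000
    cost = 500 + 500*300 = 150500

150500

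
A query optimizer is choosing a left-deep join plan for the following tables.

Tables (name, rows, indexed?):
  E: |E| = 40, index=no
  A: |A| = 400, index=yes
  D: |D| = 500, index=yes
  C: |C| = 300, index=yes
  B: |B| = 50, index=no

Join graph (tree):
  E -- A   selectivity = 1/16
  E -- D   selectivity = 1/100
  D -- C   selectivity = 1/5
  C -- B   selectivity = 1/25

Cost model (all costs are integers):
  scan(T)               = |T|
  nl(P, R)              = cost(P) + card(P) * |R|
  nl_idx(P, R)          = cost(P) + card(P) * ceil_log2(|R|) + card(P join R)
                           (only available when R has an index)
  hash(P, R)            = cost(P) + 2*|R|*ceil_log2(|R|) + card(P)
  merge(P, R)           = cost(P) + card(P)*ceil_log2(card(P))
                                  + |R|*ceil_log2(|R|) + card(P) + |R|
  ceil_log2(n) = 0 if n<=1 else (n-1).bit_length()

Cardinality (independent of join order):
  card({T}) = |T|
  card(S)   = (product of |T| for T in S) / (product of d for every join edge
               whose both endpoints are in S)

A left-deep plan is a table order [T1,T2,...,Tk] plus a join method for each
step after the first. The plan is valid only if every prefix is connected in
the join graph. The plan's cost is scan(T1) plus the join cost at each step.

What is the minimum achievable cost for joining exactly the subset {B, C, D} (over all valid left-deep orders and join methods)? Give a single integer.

10700

Selinger DP over subsets of {B,C,D}:
  {D}: scan cost=500, card=500
  {C}: scan cost=300, card=300
  {B}: scan cost=50, card=50
  {CD}: card=30000; try (C,hash)→6400, (D,merge)→8300, (C,merge)→8500, (D,hash)→9600, (D,nl_idx)→33000, (C,nl_idx)→35000 …(+2); best=6400 via (C,hash)
  {BC}: card=600; try (C,nl_idx)→1100, (B,hash)→1200, (C,merge)→3400, (B,merge)→3650, (C,hash)→5500, (C,nl)→15050 …(+1); best=1100 via (C,nl_idx)
  {BCD}: card=60000; try (D,hash)→10700, (D,merge)→12700, (B,hash)→37000, (D,nl_idx)→66500, (D,nl)→301100, (B,merge)→486750 …(+1); best=10700 via (D,hash)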